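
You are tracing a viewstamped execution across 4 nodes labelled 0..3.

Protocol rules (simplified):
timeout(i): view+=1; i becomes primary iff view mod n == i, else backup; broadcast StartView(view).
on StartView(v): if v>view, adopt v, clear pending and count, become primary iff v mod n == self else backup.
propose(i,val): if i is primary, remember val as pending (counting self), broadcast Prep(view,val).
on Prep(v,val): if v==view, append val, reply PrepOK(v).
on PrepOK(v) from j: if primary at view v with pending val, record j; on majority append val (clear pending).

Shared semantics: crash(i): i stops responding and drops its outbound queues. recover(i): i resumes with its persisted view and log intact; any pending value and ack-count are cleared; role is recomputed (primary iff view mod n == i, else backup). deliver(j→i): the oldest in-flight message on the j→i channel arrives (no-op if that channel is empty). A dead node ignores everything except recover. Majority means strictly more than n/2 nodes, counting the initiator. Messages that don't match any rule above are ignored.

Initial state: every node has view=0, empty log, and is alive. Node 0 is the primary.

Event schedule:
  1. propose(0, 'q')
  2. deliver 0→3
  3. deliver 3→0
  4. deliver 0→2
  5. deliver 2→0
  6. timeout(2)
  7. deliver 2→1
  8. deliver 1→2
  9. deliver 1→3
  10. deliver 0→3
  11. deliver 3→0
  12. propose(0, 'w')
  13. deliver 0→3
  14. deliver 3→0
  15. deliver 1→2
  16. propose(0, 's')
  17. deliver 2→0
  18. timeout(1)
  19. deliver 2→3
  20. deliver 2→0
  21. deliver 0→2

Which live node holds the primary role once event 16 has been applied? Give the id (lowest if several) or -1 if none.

0

e1 propose(0,'q'): ·
e2 deliver 0→3: 3[back,v=0,q]
e3 deliver 3→0: ·
e4 deliver 0→2: 2[back,v=0,q]
e5 deliver 2→0: 0[prim,v=0,q]
e6 timeout(2): 2[back,v=1,q]
e7 deliver 2→1: 1[prim,v=1,-]
e8 deliver 1→2: ·
e9 deliver 1→3: ·
e10 deliver 0→3: ·
e11 deliver 3→0: ·
e12 propose(0,'w'): ·
e13 deliver 0→3: 3[back,v=0,q,w]
e14 deliver 3→0: ·
e15 deliver 1→2: ·
e16 propose(0,'s'): ·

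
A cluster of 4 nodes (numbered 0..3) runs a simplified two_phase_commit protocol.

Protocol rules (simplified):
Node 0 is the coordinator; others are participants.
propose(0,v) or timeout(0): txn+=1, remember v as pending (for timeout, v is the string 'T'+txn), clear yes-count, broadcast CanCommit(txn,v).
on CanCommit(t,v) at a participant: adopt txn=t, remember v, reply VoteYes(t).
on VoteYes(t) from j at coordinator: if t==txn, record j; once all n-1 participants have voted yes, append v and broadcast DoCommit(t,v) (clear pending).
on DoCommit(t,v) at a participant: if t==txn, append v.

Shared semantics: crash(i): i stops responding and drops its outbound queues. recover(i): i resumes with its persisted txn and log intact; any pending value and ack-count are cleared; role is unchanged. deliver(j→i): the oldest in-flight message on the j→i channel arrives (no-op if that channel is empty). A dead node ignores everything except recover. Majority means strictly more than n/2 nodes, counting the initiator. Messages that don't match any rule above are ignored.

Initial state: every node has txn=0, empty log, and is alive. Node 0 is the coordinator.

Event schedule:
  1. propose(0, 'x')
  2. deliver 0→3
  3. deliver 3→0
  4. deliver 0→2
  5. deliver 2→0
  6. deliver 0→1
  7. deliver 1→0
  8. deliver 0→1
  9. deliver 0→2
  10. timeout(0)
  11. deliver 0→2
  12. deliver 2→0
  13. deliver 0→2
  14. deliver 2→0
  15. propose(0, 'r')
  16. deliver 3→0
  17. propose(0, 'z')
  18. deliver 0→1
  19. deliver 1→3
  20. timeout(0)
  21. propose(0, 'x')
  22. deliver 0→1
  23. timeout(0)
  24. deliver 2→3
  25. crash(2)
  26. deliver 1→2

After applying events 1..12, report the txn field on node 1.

after 1 — propose(0,'x'): n0:coor/t1/[-]
after 2 — deliver 0→3: n3:part/t1/[-]
after 3 — deliver 3→0: ·
after 4 — deliver 0→2: n2:part/t1/[-]
after 5 — deliver 2→0: ·
after 6 — deliver 0→1: n1:part/t1/[-]
after 7 — deliver 1→0: n0:coor/t1/[x]
after 8 — deliver 0→1: n1:part/t1/[x]
after 9 — deliver 0→2: n2:part/t1/[x]
after 10 — timeout(0): n0:coor/t2/[x]
after 11 — deliver 0→2: n2:part/t2/[x]
after 12 — deliver 2→0: ·

1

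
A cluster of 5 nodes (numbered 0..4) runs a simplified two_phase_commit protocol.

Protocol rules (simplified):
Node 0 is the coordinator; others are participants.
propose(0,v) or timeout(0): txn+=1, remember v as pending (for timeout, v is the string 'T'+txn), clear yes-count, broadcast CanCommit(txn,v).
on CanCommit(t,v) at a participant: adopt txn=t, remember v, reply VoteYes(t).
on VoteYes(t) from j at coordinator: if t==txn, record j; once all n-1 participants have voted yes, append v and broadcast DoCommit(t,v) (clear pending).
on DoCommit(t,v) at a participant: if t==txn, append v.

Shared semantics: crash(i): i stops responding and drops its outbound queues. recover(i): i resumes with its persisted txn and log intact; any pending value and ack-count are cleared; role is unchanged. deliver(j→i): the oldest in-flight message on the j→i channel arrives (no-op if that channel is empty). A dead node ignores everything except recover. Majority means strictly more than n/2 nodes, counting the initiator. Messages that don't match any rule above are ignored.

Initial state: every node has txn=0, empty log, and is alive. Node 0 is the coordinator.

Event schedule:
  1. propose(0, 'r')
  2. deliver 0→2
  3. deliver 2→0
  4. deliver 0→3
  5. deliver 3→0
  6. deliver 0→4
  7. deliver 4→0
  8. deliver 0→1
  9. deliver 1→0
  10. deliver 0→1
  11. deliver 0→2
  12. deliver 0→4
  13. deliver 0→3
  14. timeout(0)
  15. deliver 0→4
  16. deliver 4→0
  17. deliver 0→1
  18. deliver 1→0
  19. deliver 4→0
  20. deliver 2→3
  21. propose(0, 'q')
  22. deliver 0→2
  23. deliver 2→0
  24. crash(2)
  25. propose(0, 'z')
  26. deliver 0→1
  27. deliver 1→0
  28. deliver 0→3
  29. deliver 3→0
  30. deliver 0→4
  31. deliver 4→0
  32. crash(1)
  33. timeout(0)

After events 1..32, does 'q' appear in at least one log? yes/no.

no

e1 propose(0,'r'): 0[coor,t=1,-]
e2 deliver 0→2: 2[part,t=1,-]
e3 deliver 2→0: ·
e4 deliver 0→3: 3[part,t=1,-]
e5 deliver 3→0: ·
e6 deliver 0→4: 4[part,t=1,-]
e7 deliver 4→0: ·
e8 deliver 0→1: 1[part,t=1,-]
e9 deliver 1→0: 0[coor,t=1,r]
e10 deliver 0→1: 1[part,t=1,r]
e11 deliver 0→2: 2[part,t=1,r]
e12 deliver 0→4: 4[part,t=1,r]
e13 deliver 0→3: 3[part,t=1,r]
e14 timeout(0): 0[coor,t=2,r]
e15 deliver 0→4: 4[part,t=2,r]
e16 deliver 4→0: ·
e17 deliver 0→1: 1[part,t=2,r]
e18 deliver 1→0: ·
e19 deliver 4→0: ·
e20 deliver 2→3: ·
e21 propose(0,'q'): 0[coor,t=3,r]
e22 deliver 0→2: 2[part,t=2,r]
e23 deliver 2→0: ·
e24 crash(2): 2[✗part,t=2,r]
e25 propose(0,'z'): 0[coor,t=4,r]
e26 deliver 0→1: 1[part,t=3,r]
e27 deliver 1→0: ·
e28 deliver 0→3: 3[part,t=2,r]
e29 deliver 3→0: ·
e30 deliver 0→4: 4[part,t=3,r]
e31 deliver 4→0: ·
e32 crash(1): 1[✗part,t=3,r]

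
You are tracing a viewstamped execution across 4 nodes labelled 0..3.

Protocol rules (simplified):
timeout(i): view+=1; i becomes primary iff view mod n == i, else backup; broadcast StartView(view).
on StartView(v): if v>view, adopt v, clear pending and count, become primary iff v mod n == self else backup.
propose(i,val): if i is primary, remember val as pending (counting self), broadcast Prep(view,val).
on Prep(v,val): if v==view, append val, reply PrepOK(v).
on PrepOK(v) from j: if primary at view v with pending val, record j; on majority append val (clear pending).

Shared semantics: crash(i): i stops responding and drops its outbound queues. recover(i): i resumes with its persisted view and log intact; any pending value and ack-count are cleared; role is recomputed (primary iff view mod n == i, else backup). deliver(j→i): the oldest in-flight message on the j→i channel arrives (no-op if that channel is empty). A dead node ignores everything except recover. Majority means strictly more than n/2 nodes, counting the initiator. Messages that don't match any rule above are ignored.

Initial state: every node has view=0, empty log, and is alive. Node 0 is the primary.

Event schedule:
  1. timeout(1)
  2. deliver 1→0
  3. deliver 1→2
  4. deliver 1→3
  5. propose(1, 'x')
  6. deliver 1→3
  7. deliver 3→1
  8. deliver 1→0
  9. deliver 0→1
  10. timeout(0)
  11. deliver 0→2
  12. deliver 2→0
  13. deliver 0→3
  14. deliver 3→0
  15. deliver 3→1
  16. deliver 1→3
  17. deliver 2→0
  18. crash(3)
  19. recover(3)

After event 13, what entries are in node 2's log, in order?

empty

e1 timeout(1): 1[prim,v=1,-]
e2 deliver 1→0: 0[back,v=1,-]
e3 deliver 1→2: 2[back,v=1,-]
e4 deliver 1→3: 3[back,v=1,-]
e5 propose(1,'x'): ·
e6 deliver 1→3: 3[back,v=1,x]
e7 deliver 3→1: ·
e8 deliver 1→0: 0[back,v=1,x]
e9 deliver 0→1: 1[prim,v=1,x]
e10 timeout(0): 0[back,v=2,x]
e11 deliver 0→2: 2[prim,v=2,-]
e12 deliver 2→0: ·
e13 deliver 0→3: 3[back,v=2,x]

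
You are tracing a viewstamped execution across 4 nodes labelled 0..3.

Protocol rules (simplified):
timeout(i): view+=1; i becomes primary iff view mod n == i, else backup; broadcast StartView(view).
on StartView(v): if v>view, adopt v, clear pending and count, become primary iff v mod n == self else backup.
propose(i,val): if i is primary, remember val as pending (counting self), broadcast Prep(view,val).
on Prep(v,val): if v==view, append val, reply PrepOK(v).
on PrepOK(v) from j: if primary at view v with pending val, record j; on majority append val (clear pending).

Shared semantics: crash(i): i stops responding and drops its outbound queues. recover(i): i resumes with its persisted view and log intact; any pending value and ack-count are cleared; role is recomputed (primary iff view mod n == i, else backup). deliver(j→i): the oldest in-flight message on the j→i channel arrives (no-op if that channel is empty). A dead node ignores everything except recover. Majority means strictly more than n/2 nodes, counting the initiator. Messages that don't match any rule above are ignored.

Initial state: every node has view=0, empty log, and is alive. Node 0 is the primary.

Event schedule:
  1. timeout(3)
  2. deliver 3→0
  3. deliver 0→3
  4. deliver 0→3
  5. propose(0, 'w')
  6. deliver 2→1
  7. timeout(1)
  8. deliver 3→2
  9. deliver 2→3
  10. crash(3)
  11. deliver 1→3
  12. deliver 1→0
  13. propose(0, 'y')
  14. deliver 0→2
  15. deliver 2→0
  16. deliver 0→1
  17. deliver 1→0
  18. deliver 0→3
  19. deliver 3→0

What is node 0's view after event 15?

e1 timeout(3): 3[back,v=1,-]
e2 deliver 3→0: 0[back,v=1,-]
e3 deliver 0→3: ·
e4 deliver 0→3: ·
e5 propose(0,'w'): ·
e6 deliver 2→1: ·
e7 timeout(1): 1[prim,v=1,-]
e8 deliver 3→2: 2[back,v=1,-]
e9 deliver 2→3: ·
e10 crash(3): 3[✗back,v=1,-]
e11 deliver 1→3: ·
e12 deliver 1→0: ·
e13 propose(0,'y'): ·
e14 deliver 0→2: ·
e15 deliver 2→0: ·

1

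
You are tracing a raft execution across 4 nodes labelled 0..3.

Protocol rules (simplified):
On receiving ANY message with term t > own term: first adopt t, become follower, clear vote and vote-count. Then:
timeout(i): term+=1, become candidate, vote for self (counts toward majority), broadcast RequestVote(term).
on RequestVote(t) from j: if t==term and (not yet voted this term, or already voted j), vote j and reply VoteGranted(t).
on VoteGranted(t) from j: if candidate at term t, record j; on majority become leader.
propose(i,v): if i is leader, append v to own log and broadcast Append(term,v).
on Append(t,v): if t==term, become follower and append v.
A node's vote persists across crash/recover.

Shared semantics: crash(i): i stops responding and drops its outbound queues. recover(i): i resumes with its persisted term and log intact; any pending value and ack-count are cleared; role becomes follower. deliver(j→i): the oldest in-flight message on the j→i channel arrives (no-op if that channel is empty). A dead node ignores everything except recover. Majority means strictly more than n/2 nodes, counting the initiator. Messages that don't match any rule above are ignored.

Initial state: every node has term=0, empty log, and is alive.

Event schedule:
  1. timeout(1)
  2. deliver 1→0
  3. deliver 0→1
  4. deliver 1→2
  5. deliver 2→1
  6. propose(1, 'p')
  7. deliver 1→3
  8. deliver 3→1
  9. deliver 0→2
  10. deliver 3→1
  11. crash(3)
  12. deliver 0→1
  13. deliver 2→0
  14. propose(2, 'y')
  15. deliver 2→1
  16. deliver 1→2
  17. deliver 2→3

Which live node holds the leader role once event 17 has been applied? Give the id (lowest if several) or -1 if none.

1

step 1 timeout(1): 1={cand,t=1,log=-}
step 2 deliver 1→0: 0={foll,t=1,log=-}
step 3 deliver 0→1: —
step 4 deliver 1→2: 2={foll,t=1,log=-}
step 5 deliver 2→1: 1={lead,t=1,log=-}
step 6 propose(1,'p'): 1={lead,t=1,log=p}
step 7 deliver 1→3: 3={foll,t=1,log=-}
step 8 deliver 3→1: —
step 9 deliver 0→2: —
step 10 deliver 3→1: —
step 11 crash(3): 3={✗foll,t=1,log=-}
step 12 deliver 0→1: —
step 13 deliver 2→0: —
step 14 propose(2,'y'): —
step 15 deliver 2→1: —
step 16 deliver 1→2: 2={foll,t=1,log=p}
step 17 deliver 2→3: —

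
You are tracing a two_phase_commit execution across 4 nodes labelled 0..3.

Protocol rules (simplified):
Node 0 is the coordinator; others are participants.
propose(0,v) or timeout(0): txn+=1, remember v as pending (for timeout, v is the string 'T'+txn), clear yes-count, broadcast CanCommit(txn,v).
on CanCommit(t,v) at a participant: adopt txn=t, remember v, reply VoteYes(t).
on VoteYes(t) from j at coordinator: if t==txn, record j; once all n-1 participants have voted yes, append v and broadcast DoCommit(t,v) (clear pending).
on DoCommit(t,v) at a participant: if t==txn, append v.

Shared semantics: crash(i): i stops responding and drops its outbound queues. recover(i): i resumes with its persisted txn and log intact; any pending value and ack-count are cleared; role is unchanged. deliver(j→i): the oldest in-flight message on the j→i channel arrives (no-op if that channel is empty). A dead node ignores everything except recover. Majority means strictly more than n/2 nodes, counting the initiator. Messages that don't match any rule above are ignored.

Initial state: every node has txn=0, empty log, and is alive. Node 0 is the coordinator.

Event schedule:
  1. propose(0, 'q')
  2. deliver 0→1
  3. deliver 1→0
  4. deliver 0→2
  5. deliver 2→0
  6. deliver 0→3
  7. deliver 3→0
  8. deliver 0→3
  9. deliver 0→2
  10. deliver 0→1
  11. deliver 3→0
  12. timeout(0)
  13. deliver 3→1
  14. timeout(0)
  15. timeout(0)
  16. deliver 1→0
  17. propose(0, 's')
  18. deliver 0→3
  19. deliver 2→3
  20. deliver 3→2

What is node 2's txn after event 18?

after 1 — propose(0,'q'): n0:coor/t1/[-]
after 2 — deliver 0→1: n1:part/t1/[-]
after 3 — deliver 1→0: ·
after 4 — deliver 0→2: n2:part/t1/[-]
after 5 — deliver 2→0: ·
after 6 — deliver 0→3: n3:part/t1/[-]
after 7 — deliver 3→0: n0:coor/t1/[q]
after 8 — deliver 0→3: n3:part/t1/[q]
after 9 — deliver 0→2: n2:part/t1/[q]
after 10 — deliver 0→1: n1:part/t1/[q]
after 11 — deliver 3→0: ·
after 12 — timeout(0): n0:coor/t2/[q]
after 13 — deliver 3→1: ·
after 14 — timeout(0): n0:coor/t3/[q]
after 15 — timeout(0): n0:coor/t4/[q]
after 16 — deliver 1→0: ·
after 17 — propose(0,'s'): n0:coor/t5/[q]
after 18 — deliver 0→3: n3:part/t2/[q]

1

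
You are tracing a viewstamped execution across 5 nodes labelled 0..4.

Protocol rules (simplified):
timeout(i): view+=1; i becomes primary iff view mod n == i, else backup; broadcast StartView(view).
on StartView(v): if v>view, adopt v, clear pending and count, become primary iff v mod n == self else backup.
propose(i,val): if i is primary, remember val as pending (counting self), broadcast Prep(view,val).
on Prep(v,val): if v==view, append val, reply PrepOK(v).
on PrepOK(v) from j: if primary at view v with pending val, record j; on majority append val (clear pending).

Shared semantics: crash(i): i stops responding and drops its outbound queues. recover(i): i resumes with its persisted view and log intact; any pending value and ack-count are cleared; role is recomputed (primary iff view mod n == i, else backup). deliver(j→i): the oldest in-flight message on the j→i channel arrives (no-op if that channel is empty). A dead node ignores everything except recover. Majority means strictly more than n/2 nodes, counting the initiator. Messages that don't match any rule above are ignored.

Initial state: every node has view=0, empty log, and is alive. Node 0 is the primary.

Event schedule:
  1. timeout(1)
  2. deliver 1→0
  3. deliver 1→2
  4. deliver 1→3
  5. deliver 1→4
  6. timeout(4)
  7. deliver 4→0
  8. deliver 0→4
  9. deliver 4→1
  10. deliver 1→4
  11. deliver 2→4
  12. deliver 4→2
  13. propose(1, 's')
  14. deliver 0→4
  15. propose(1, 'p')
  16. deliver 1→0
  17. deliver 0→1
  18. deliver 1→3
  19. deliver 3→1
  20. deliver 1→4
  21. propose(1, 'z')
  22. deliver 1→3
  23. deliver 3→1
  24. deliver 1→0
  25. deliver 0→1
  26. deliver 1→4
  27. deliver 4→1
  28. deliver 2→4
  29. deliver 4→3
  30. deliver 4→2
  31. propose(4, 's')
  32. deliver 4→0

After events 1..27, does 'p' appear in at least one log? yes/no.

after 1 — timeout(1): n1:prim/v1/[-]
after 2 — deliver 1→0: n0:back/v1/[-]
after 3 — deliver 1→2: n2:back/v1/[-]
after 4 — deliver 1→3: n3:back/v1/[-]
after 5 — deliver 1→4: n4:back/v1/[-]
after 6 — timeout(4): n4:back/v2/[-]
after 7 — deliver 4→0: n0:back/v2/[-]
after 8 — deliver 0→4: ·
after 9 — deliver 4→1: n1:back/v2/[-]
after 10 — deliver 1→4: ·
after 11 — deliver 2→4: ·
after 12 — deliver 4→2: n2:prim/v2/[-]
after 13 — propose(1,'s'): ·
after 14 — deliver 0→4: ·
after 15 — propose(1,'p'): ·
after 16 — deliver 1→0: ·
after 17 — deliver 0→1: ·
after 18 — deliver 1→3: ·
after 19 — deliver 3→1: ·
after 20 — deliver 1→4: ·
after 21 — propose(1,'z'): ·
after 22 — deliver 1→3: ·
after 23 — deliver 3→1: ·
after 24 — deliver 1→0: ·
after 25 — deliver 0→1: ·
after 26 — deliver 1→4: ·
after 27 — deliver 4→1: ·

no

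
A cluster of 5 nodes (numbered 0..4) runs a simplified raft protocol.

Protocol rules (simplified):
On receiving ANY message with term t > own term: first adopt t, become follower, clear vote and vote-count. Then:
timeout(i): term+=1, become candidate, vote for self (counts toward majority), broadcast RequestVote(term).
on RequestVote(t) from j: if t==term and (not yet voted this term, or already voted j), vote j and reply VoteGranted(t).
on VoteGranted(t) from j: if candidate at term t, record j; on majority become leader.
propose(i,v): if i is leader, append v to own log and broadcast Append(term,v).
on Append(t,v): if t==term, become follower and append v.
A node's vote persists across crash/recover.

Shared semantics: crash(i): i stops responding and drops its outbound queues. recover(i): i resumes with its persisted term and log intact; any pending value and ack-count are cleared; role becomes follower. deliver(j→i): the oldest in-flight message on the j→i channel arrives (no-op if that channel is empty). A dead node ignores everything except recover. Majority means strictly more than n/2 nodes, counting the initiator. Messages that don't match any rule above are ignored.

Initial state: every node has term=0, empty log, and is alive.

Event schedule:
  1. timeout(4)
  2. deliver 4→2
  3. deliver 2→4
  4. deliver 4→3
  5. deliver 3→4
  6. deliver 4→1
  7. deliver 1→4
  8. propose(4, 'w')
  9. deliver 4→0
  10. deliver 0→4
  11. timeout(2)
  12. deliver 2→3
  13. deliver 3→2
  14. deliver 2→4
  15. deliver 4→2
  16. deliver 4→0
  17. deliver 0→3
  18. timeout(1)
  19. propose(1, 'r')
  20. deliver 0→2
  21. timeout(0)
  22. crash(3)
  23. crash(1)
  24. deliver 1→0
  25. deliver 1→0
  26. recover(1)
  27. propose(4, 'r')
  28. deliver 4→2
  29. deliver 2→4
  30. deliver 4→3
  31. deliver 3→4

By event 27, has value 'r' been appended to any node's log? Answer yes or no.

e1 timeout(4): 4[cand,t=1,-]
e2 deliver 4→2: 2[foll,t=1,-]
e3 deliver 2→4: ·
e4 deliver 4→3: 3[foll,t=1,-]
e5 deliver 3→4: 4[lead,t=1,-]
e6 deliver 4→1: 1[foll,t=1,-]
e7 deliver 1→4: ·
e8 propose(4,'w'): 4[lead,t=1,w]
e9 deliver 4→0: 0[foll,t=1,-]
e10 deliver 0→4: ·
e11 timeout(2): 2[cand,t=2,-]
e12 deliver 2→3: 3[foll,t=2,-]
e13 deliver 3→2: ·
e14 deliver 2→4: 4[foll,t=2,w]
e15 deliver 4→2: ·
e16 deliver 4→0: 0[foll,t=1,w]
e17 deliver 0→3: ·
e18 timeout(1): 1[cand,t=2,-]
e19 propose(1,'r'): ·
e20 deliver 0→2: ·
e21 timeout(0): 0[cand,t=2,w]
e22 crash(3): 3[✗foll,t=2,-]
e23 crash(1): 1[✗cand,t=2,-]
e24 deliver 1→0: ·
e25 deliver 1→0: ·
e26 recover(1): 1[foll,t=2,-]
e27 propose(4,'r'): ·

no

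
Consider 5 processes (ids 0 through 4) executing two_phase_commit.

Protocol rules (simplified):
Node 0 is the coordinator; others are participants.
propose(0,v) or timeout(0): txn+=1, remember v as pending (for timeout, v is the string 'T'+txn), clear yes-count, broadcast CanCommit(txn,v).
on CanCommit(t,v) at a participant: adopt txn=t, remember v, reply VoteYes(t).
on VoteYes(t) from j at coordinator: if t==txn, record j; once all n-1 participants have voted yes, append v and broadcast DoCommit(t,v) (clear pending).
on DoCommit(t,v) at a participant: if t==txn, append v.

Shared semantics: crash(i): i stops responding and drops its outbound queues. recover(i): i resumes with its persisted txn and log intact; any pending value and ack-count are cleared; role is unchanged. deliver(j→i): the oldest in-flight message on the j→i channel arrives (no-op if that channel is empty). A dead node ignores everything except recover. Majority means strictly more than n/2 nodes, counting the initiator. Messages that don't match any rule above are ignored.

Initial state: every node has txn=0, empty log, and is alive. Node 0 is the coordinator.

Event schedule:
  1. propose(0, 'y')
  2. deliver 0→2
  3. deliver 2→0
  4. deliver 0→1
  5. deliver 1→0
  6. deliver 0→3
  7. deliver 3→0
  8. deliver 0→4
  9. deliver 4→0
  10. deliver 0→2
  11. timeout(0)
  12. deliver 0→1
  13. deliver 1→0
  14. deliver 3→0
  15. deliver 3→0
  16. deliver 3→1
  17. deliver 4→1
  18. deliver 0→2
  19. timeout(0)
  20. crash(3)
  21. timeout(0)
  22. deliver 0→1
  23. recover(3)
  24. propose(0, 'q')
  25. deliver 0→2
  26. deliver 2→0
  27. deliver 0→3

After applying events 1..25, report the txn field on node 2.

3

step 1 propose(0,'y'): 0={coor,t=1,log=-}
step 2 deliver 0→2: 2={part,t=1,log=-}
step 3 deliver 2→0: —
step 4 deliver 0→1: 1={part,t=1,log=-}
step 5 deliver 1→0: —
step 6 deliver 0→3: 3={part,t=1,log=-}
step 7 deliver 3→0: —
step 8 deliver 0→4: 4={part,t=1,log=-}
step 9 deliver 4→0: 0={coor,t=1,log=y}
step 10 deliver 0→2: 2={part,t=1,log=y}
step 11 timeout(0): 0={coor,t=2,log=y}
step 12 deliver 0→1: 1={part,t=1,log=y}
step 13 deliver 1→0: —
step 14 deliver 3→0: —
step 15 deliver 3→0: —
step 16 deliver 3→1: —
step 17 deliver 4→1: —
step 18 deliver 0→2: 2={part,t=2,log=y}
step 19 timeout(0): 0={coor,t=3,log=y}
step 20 crash(3): 3={✗part,t=1,log=-}
step 21 timeout(0): 0={coor,t=4,log=y}
step 22 deliver 0→1: 1={part,t=2,log=y}
step 23 recover(3): 3={part,t=1,log=-}
step 24 propose(0,'q'): 0={coor,t=5,log=y}
step 25 deliver 0→2: 2={part,t=3,log=y}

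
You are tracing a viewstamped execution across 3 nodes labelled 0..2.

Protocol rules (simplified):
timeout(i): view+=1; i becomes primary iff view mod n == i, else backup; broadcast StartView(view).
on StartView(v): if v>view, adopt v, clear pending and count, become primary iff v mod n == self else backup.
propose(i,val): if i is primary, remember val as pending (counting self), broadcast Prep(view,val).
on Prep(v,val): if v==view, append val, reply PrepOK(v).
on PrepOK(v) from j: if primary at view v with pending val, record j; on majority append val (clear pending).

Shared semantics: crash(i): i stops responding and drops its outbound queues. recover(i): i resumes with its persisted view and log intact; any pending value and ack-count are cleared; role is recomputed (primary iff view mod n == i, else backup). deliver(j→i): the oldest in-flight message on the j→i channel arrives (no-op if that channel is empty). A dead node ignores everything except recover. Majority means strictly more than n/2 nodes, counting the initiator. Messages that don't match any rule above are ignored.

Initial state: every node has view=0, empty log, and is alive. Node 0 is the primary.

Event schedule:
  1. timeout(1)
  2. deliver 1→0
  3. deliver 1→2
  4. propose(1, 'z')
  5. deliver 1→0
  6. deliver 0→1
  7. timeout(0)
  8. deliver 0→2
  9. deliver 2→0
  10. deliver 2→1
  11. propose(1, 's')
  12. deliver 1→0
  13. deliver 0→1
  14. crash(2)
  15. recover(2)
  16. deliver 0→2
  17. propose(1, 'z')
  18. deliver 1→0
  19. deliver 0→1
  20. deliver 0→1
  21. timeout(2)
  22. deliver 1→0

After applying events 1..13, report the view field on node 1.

2

after 1 — timeout(1): n1:prim/v1/[-]
after 2 — deliver 1→0: n0:back/v1/[-]
after 3 — deliver 1→2: n2:back/v1/[-]
after 4 — propose(1,'z'): ·
after 5 — deliver 1→0: n0:back/v1/[z]
after 6 — deliver 0→1: n1:prim/v1/[z]
after 7 — timeout(0): n0:back/v2/[z]
after 8 — deliver 0→2: n2:prim/v2/[-]
after 9 — deliver 2→0: ·
after 10 — deliver 2→1: ·
after 11 — propose(1,'s'): ·
after 12 — deliver 1→0: ·
after 13 — deliver 0→1: n1:back/v2/[z]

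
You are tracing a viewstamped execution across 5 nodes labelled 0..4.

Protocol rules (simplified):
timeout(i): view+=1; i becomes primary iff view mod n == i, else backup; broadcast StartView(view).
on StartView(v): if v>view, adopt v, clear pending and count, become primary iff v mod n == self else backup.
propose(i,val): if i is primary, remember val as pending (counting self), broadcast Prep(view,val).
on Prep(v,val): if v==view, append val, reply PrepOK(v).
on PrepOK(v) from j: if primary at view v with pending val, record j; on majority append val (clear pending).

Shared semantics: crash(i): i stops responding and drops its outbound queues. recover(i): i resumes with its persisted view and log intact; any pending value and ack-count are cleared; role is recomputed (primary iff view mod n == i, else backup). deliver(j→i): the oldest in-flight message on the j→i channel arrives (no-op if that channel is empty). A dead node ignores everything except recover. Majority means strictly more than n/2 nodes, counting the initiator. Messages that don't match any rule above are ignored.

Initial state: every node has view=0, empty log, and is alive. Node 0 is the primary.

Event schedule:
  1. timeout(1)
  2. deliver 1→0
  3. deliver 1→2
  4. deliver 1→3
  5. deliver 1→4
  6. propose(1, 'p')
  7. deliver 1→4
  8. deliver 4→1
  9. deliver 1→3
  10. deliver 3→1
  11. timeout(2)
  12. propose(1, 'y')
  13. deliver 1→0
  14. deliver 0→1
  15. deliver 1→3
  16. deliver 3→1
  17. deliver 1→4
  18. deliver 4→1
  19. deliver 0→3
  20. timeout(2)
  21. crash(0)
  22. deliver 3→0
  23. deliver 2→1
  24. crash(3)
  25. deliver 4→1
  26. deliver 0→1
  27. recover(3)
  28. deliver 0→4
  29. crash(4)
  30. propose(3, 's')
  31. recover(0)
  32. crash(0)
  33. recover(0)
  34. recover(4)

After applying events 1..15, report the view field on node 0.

1

after 1 — timeout(1): n1:prim/v1/[-]
after 2 — deliver 1→0: n0:back/v1/[-]
after 3 — deliver 1→2: n2:back/v1/[-]
after 4 — deliver 1→3: n3:back/v1/[-]
after 5 — deliver 1→4: n4:back/v1/[-]
after 6 — propose(1,'p'): ·
after 7 — deliver 1→4: n4:back/v1/[p]
after 8 — deliver 4→1: ·
after 9 — deliver 1→3: n3:back/v1/[p]
after 10 — deliver 3→1: n1:prim/v1/[p]
after 11 — timeout(2): n2:prim/v2/[-]
after 12 — propose(1,'y'): ·
after 13 — deliver 1→0: n0:back/v1/[p]
after 14 — deliver 0→1: ·
after 15 — deliver 1→3: n3:back/v1/[p,y]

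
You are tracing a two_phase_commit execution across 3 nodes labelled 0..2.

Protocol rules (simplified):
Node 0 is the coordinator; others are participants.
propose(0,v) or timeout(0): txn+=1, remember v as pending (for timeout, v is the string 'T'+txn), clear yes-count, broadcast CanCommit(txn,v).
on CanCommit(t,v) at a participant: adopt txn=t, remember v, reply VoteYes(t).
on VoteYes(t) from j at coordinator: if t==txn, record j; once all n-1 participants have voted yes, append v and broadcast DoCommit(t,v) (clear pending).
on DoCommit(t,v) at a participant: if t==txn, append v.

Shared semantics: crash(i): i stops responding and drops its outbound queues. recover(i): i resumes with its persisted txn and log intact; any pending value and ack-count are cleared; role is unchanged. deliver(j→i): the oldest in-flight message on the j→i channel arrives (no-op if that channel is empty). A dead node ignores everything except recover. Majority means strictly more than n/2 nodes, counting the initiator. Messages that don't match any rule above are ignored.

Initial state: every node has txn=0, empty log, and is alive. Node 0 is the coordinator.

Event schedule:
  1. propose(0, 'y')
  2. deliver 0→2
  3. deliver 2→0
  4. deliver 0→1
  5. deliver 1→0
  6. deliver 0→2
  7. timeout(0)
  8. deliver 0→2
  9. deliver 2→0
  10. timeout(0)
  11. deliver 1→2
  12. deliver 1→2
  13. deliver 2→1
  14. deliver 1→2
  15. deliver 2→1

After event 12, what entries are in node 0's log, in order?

e1 propose(0,'y'): 0[coor,t=1,-]
e2 deliver 0→2: 2[part,t=1,-]
e3 deliver 2→0: ·
e4 deliver 0→1: 1[part,t=1,-]
e5 deliver 1→0: 0[coor,t=1,y]
e6 deliver 0→2: 2[part,t=1,y]
e7 timeout(0): 0[coor,t=2,y]
e8 deliver 0→2: 2[part,t=2,y]
e9 deliver 2→0: ·
e10 timeout(0): 0[coor,t=3,y]
e11 deliver 1→2: ·
e12 deliver 1→2: ·

y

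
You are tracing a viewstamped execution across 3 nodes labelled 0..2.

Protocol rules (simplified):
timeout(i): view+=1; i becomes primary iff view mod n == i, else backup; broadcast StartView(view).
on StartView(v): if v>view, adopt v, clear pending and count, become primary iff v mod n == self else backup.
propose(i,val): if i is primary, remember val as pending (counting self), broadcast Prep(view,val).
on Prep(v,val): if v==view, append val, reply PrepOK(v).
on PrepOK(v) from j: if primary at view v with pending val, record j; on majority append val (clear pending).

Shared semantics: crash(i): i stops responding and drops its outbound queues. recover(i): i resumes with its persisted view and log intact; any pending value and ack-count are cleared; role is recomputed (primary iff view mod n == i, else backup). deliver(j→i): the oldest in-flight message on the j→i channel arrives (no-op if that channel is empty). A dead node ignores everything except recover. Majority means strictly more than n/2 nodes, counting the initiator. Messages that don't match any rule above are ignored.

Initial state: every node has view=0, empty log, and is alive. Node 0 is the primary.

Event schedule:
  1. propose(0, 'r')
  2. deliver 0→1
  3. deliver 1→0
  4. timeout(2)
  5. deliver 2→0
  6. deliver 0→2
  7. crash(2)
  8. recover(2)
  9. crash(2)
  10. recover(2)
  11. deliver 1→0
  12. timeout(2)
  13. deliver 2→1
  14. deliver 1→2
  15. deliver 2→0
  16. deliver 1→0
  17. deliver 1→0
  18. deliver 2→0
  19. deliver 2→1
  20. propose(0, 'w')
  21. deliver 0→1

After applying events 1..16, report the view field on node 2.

2

after 1 — propose(0,'r'): ·
after 2 — deliver 0→1: n1:back/v0/[r]
after 3 — deliver 1→0: n0:prim/v0/[r]
after 4 — timeout(2): n2:back/v1/[-]
after 5 — deliver 2→0: n0:back/v1/[r]
after 6 — deliver 0→2: ·
after 7 — crash(2): n2:✗back/v1/[-]
after 8 — recover(2): n2:back/v1/[-]
after 9 — crash(2): n2:✗back/v1/[-]
after 10 — recover(2): n2:back/v1/[-]
after 11 — deliver 1→0: ·
after 12 — timeout(2): n2:prim/v2/[-]
after 13 — deliver 2→1: n1:back/v2/[r]
after 14 — deliver 1→2: ·
after 15 — deliver 2→0: n0:back/v2/[r]
after 16 — deliver 1→0: ·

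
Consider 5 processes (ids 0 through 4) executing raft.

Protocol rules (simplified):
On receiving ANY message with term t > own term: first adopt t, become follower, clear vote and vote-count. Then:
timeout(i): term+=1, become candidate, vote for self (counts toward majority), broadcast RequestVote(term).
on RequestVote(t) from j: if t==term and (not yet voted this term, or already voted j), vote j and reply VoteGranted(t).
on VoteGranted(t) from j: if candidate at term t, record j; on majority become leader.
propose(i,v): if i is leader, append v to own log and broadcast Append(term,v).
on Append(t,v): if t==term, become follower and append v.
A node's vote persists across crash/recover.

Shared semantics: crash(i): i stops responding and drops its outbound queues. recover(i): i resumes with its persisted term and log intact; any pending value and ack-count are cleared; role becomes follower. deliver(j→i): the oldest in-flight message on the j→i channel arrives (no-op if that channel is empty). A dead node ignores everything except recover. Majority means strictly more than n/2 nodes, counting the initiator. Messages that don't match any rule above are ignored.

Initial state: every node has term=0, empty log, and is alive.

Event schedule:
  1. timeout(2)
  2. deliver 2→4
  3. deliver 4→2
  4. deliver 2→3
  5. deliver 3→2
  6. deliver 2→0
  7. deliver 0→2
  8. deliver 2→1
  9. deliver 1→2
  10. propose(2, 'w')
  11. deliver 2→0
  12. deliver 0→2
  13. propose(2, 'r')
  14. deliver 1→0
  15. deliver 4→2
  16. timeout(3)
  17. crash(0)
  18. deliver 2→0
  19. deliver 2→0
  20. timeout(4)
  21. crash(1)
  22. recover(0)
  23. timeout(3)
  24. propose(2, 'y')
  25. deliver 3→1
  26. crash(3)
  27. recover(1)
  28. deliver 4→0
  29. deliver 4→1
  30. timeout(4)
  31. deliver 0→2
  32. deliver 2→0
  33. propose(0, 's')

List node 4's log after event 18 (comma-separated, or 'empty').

empty

[1] timeout(2) → N2(cand t1 [-])
[2] deliver 2→4 → N4(foll t1 [-])
[3] deliver 4→2 → ∅
[4] deliver 2→3 → N3(foll t1 [-])
[5] deliver 3→2 → N2(lead t1 [-])
[6] deliver 2→0 → N0(foll t1 [-])
[7] deliver 0→2 → ∅
[8] deliver 2→1 → N1(foll t1 [-])
[9] deliver 1→2 → ∅
[10] propose(2,'w') → N2(lead t1 [w])
[11] deliver 2→0 → N0(foll t1 [w])
[12] deliver 0→2 → ∅
[13] propose(2,'r') → N2(lead t1 [w,r])
[14] deliver 1→0 → ∅
[15] deliver 4→2 → ∅
[16] timeout(3) → N3(cand t2 [-])
[17] crash(0) → N0(✗foll t1 [w])
[18] deliver 2→0 → ∅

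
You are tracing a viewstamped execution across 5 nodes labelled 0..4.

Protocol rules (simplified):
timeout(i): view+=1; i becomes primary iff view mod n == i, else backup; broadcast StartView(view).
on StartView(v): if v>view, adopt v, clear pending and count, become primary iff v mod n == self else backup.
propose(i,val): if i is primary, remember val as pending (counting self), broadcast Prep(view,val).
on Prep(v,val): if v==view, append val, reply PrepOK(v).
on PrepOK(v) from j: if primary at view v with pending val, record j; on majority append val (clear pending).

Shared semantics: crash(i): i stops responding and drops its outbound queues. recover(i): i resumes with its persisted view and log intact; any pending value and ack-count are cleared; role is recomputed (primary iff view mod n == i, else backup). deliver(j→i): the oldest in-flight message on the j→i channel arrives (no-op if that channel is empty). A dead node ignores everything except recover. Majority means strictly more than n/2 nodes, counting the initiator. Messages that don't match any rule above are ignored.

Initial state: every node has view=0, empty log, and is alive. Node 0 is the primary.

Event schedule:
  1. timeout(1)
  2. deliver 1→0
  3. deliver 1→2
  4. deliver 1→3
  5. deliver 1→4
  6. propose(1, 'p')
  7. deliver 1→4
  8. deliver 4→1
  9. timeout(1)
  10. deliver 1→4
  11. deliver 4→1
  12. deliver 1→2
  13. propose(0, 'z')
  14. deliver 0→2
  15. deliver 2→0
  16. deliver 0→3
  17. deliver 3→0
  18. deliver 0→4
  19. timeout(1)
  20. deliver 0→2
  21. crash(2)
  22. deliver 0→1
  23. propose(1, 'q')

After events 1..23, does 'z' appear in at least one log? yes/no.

no

[1] timeout(1) → N1(prim v1 [-])
[2] deliver 1→0 → N0(back v1 [-])
[3] deliver 1→2 → N2(back v1 [-])
[4] deliver 1→3 → N3(back v1 [-])
[5] deliver 1→4 → N4(back v1 [-])
[6] propose(1,'p') → ∅
[7] deliver 1→4 → N4(back v1 [p])
[8] deliver 4→1 → ∅
[9] timeout(1) → N1(back v2 [-])
[10] deliver 1→4 → N4(back v2 [p])
[11] deliver 4→1 → ∅
[12] deliver 1→2 → N2(back v1 [p])
[13] propose(0,'z') → ∅
[14] deliver 0→2 → ∅
[15] deliver 2→0 → ∅
[16] deliver 0→3 → ∅
[17] deliver 3→0 → ∅
[18] deliver 0→4 → ∅
[19] timeout(1) → N1(back v3 [-])
[20] deliver 0→2 → ∅
[21] crash(2) → N2(✗back v1 [p])
[22] deliver 0→1 → ∅
[23] propose(1,'q') → ∅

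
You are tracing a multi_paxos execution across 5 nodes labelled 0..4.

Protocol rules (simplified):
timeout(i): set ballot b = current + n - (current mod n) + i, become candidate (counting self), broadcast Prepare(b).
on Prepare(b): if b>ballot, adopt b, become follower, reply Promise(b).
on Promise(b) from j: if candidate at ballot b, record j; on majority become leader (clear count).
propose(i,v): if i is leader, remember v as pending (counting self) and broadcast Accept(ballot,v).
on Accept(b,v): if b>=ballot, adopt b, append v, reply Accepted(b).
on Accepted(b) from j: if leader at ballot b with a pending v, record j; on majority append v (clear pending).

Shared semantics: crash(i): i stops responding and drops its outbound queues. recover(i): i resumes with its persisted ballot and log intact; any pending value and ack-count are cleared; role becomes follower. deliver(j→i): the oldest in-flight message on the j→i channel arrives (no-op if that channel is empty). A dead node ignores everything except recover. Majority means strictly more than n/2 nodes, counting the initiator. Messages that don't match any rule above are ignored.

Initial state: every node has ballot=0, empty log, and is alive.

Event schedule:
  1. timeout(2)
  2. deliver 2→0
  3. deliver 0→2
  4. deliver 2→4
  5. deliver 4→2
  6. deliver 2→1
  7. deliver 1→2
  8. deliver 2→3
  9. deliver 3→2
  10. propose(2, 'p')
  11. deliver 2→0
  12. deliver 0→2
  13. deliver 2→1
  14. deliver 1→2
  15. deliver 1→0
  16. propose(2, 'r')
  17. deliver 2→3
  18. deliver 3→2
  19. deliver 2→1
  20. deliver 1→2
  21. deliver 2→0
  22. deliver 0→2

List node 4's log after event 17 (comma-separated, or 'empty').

step 1 timeout(2): 2={cand,b=7,log=-}
step 2 deliver 2→0: 0={foll,b=7,log=-}
step 3 deliver 0→2: —
step 4 deliver 2→4: 4={foll,b=7,log=-}
step 5 deliver 4→2: 2={lead,b=7,log=-}
step 6 deliver 2→1: 1={foll,b=7,log=-}
step 7 deliver 1→2: —
step 8 deliver 2→3: 3={foll,b=7,log=-}
step 9 deliver 3→2: —
step 10 propose(2,'p'): —
step 11 deliver 2→0: 0={foll,b=7,log=p}
step 12 deliver 0→2: —
step 13 deliver 2→1: 1={foll,b=7,log=p}
step 14 deliver 1→2: 2={lead,b=7,log=p}
step 15 deliver 1→0: —
step 16 propose(2,'r'): —
step 17 deliver 2→3: 3={foll,b=7,log=p}

empty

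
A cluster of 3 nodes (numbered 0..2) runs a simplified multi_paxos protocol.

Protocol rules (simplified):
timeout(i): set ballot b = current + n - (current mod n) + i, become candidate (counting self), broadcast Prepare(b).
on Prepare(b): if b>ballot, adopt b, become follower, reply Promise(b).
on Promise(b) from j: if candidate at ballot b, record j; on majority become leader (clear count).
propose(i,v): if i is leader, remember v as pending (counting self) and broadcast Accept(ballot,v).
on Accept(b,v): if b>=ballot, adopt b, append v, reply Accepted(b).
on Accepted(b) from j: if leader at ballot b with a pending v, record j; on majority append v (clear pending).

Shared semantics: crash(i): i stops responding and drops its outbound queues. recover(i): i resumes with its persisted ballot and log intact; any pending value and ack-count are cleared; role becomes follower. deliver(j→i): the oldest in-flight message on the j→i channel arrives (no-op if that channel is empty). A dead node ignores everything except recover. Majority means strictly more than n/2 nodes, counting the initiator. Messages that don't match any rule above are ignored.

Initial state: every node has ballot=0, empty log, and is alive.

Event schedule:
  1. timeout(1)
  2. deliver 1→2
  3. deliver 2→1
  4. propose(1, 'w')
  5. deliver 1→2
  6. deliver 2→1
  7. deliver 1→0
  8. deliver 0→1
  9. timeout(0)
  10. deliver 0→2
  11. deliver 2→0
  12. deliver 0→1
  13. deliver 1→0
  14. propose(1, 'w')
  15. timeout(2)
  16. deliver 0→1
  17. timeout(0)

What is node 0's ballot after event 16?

1. timeout(1):  <1:cand b4 ->
2. deliver 1→2:  <2:foll b4 ->
3. deliver 2→1:  <1:lead b4 ->
4. propose(1,'w'):  nop
5. deliver 1→2:  <2:foll b4 w>
6. deliver 2→1:  <1:lead b4 w>
7. deliver 1→0:  <0:foll b4 ->
8. deliver 0→1:  nop
9. timeout(0):  <0:cand b6 ->
10. deliver 0→2:  <2:foll b6 w>
11. deliver 2→0:  <0:lead b6 ->
12. deliver 0→1:  <1:foll b6 w>
13. deliver 1→0:  nop
14. propose(1,'w'):  nop
15. timeout(2):  <2:cand b11 w>
16. deliver 0→1:  nop

6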